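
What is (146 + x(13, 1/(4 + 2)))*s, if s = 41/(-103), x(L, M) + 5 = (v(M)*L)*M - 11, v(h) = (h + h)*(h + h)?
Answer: -288353/5562 ≈ -51.843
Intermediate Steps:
v(h) = 4*h² (v(h) = (2*h)*(2*h) = 4*h²)
x(L, M) = -16 + 4*L*M³ (x(L, M) = -5 + (((4*M²)*L)*M - 11) = -5 + ((4*L*M²)*M - 11) = -5 + (4*L*M³ - 11) = -5 + (-11 + 4*L*M³) = -16 + 4*L*M³)
s = -41/103 (s = 41*(-1/103) = -41/103 ≈ -0.39806)
(146 + x(13, 1/(4 + 2)))*s = (146 + (-16 + 4*13*(1/(4 + 2))³))*(-41/103) = (146 + (-16 + 4*13*(1/6)³))*(-41/103) = (146 + (-16 + 4*13*(⅙)³))*(-41/103) = (146 + (-16 + 4*13*(1/216)))*(-41/103) = (146 + (-16 + 13/54))*(-41/103) = (146 - 851/54)*(-41/103) = (7033/54)*(-41/103) = -288353/5562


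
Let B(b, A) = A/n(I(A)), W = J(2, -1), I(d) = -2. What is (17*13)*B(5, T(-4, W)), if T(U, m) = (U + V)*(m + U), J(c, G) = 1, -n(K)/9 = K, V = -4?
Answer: 884/3 ≈ 294.67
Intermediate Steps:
n(K) = -9*K
W = 1
T(U, m) = (-4 + U)*(U + m) (T(U, m) = (U - 4)*(m + U) = (-4 + U)*(U + m))
B(b, A) = A/18 (B(b, A) = A/((-9*(-2))) = A/18)
(17*13)*B(5, T(-4, W)) = (17*13)*(((-4)² - 4*(-4) - 4*1 - 4*1)/18) = 221*((16 + 16 - 4 - 4)/18) = 221*((1/18)*24) = 221*(4/3) = 884/3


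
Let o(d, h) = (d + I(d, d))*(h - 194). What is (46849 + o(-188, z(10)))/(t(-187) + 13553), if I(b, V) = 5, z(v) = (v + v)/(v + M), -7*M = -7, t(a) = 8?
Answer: 902201/149171 ≈ 6.0481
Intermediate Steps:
M = 1 (M = -⅐*(-7) = 1)
z(v) = 2*v/(1 + v) (z(v) = (v + v)/(v + 1) = (2*v)/(1 + v) = 2*v/(1 + v))
o(d, h) = (-194 + h)*(5 + d) (o(d, h) = (d + 5)*(h - 194) = (5 + d)*(-194 + h) = (-194 + h)*(5 + d))
(46849 + o(-188, z(10)))/(t(-187) + 13553) = (46849 + (-970 - 194*(-188) + 5*(2*10/(1 + 10)) - 376*10/(1 + 10)))/(8 + 13553) = (46849 + (-970 + 36472 + 5*(2*10/11) - 376*10/11))/13561 = (46849 + (-970 + 36472 + 5*(2*10*(1/11)) - 376*10/11))*(1/13561) = (46849 + (-970 + 36472 + 5*(20/11) - 188*20/11))*(1/13561) = (46849 + (-970 + 36472 + 100/11 - 3760/11))*(1/13561) = (46849 + 386862/11)*(1/13561) = (902201/11)*(1/13561) = 902201/149171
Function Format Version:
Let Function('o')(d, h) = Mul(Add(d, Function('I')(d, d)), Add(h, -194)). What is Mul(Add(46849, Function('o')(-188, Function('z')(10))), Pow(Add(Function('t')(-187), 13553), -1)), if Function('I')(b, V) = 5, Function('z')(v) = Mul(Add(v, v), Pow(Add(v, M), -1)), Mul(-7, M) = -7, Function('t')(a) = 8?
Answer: Rational(902201, 149171) ≈ 6.0481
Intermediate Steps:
M = 1 (M = Mul(Rational(-1, 7), -7) = 1)
Function('z')(v) = Mul(2, v, Pow(Add(1, v), -1)) (Function('z')(v) = Mul(Add(v, v), Pow(Add(v, 1), -1)) = Mul(Mul(2, v), Pow(Add(1, v), -1)) = Mul(2, v, Pow(Add(1, v), -1)))
Function('o')(d, h) = Mul(Add(-194, h), Add(5, d)) (Function('o')(d, h) = Mul(Add(d, 5), Add(h, -194)) = Mul(Add(5, d), Add(-194, h)) = Mul(Add(-194, h), Add(5, d)))
Mul(Add(46849, Function('o')(-188, Function('z')(10))), Pow(Add(Function('t')(-187), 13553), -1)) = Mul(Add(46849, Add(-970, Mul(-194, -188), Mul(5, Mul(2, 10, Pow(Add(1, 10), -1))), Mul(-188, Mul(2, 10, Pow(Add(1, 10), -1))))), Pow(Add(8, 13553), -1)) = Mul(Add(46849, Add(-970, 36472, Mul(5, Mul(2, 10, Pow(11, -1))), Mul(-188, Mul(2, 10, Pow(11, -1))))), Pow(13561, -1)) = Mul(Add(46849, Add(-970, 36472, Mul(5, Mul(2, 10, Rational(1, 11))), Mul(-188, Mul(2, 10, Rational(1, 11))))), Rational(1, 13561)) = Mul(Add(46849, Add(-970, 36472, Mul(5, Rational(20, 11)), Mul(-188, Rational(20, 11)))), Rational(1, 13561)) = Mul(Add(46849, Add(-970, 36472, Rational(100, 11), Rational(-3760, 11))), Rational(1, 13561)) = Mul(Add(46849, Rational(386862, 11)), Rational(1, 13561)) = Mul(Rational(902201, 11), Rational(1, 13561)) = Rational(902201, 149171)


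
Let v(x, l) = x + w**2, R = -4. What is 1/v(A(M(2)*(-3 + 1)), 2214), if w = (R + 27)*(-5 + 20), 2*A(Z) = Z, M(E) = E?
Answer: 1/119023 ≈ 8.4017e-6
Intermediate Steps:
A(Z) = Z/2
w = 345 (w = (-4 + 27)*(-5 + 20) = 23*15 = 345)
v(x, l) = 119025 + x (v(x, l) = x + 345**2 = x + 119025 = 119025 + x)
1/v(A(M(2)*(-3 + 1)), 2214) = 1/(119025 + (2*(-3 + 1))/2) = 1/(119025 + (2*(-2))/2) = 1/(119025 + (1/2)*(-4)) = 1/(119025 - 2) = 1/119023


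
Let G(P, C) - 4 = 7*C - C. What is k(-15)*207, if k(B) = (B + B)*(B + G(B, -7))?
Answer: 329130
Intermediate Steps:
G(P, C) = 4 + 6*C (G(P, C) = 4 + (7*C - C) = 4 + 6*C)
k(B) = 2*B*(-38 + B) (k(B) = (B + B)*(B + (4 + 6*(-7))) = (2*B)*(B + (4 - 42)) = (2*B)*(B - 38) = (2*B)*(-38 + B) = 2*B*(-38 + B))
k(-15)*207 = (2*(-15)*(-38 - 15))*207 = (2*(-15)*(-53))*207 = 1590*207 = 329130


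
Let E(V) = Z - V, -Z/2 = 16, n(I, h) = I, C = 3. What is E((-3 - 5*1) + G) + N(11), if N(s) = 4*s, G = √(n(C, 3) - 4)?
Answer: 20 - I ≈ 20.0 - 1.0*I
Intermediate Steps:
Z = -32 (Z = -2*16 = -32)
G = I (G = √(3 - 4) = √(-1) = I ≈ 1.0*I)
E(V) = -32 - V
E((-3 - 5*1) + G) + N(11) = (-32 - ((-3 - 5*1) + I)) + 4*11 = (-32 - ((-3 - 5) + I)) + 44 = (-32 - (-8 + I)) + 44 = (-32 + (8 - I)) + 44 = (-24 - I) + 44 = 20 - I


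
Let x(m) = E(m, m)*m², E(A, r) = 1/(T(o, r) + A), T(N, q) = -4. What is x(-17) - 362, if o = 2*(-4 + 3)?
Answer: -7891/21 ≈ -375.76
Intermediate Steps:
o = -2 (o = 2*(-1) = -2)
E(A, r) = 1/(-4 + A)
x(m) = m²/(-4 + m)
x(-17) - 362 = (-17)²/(-4 - 17) - 362 = 289/(-21) - 362 = 289*(-1/21) - 362 = -289/21 - 362 = -7891/21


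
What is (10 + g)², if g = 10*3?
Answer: 1600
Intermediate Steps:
g = 30
(10 + g)² = (10 + 30)² = 40² = 1600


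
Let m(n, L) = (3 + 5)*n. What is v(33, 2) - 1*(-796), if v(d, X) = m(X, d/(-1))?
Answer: 812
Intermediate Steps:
m(n, L) = 8*n
v(d, X) = 8*X
v(33, 2) - 1*(-796) = 8*2 - 1*(-796) = 16 + 796 = 812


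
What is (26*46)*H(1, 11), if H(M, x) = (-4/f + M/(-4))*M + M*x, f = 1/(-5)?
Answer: 36777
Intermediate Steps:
f = -⅕ (f = 1*(-⅕) = -⅕ ≈ -0.20000)
H(M, x) = M*x + M*(20 - M/4) (H(M, x) = (-4/(-⅕) + M/(-4))*M + M*x = (-4*(-5) + M*(-¼))*M + M*x = (20 - M/4)*M + M*x = M*(20 - M/4) + M*x = M*x + M*(20 - M/4))
(26*46)*H(1, 11) = (26*46)*((¼)*1*(80 - 1*1 + 4*11)) = 1196*((¼)*1*(80 - 1 + 44)) = 1196*((¼)*1*123) = 1196*(123/4) = 36777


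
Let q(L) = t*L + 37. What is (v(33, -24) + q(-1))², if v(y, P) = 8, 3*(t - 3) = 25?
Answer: 10201/9 ≈ 1133.4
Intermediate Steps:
t = 34/3 (t = 3 + (⅓)*25 = 3 + 25/3 = 34/3 ≈ 11.333)
q(L) = 37 + 34*L/3 (q(L) = 34*L/3 + 37 = 37 + 34*L/3)
(v(33, -24) + q(-1))² = (8 + (37 + (34/3)*(-1)))² = (8 + (37 - 34/3))² = (8 + 77/3)² = (101/3)² = 10201/9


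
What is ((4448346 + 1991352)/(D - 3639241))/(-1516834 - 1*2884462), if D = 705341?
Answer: 3219849/6456481167200 ≈ 4.9870e-7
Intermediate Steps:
((4448346 + 1991352)/(D - 3639241))/(-1516834 - 1*2884462) = ((4448346 + 1991352)/(705341 - 3639241))/(-1516834 - 1*2884462) = (6439698/(-2933900))/(-1516834 - 2884462) = (6439698*(-1/2933900))/(-4401296) = -3219849/1466950*(-1/4401296) = 3219849/6456481167200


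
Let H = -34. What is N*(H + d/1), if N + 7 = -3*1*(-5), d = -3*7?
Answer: -440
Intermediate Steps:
d = -21
N = 8 (N = -7 - 3*1*(-5) = -7 - 3*(-5) = -7 + 15 = 8)
N*(H + d/1) = 8*(-34 - 21/1) = 8*(-34 - 21*1) = 8*(-34 - 21) = 8*(-55) = -440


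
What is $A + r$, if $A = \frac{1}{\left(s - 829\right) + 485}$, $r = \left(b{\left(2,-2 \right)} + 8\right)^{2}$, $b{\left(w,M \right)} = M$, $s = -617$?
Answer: $\frac{34595}{961} \approx 35.999$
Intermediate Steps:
$r = 36$ ($r = \left(-2 + 8\right)^{2} = 6^{2} = 36$)
$A = - \frac{1}{961}$ ($A = \frac{1}{\left(-617 - 829\right) + 485} = \frac{1}{-1446 + 485} = \frac{1}{-961} = - \frac{1}{961} \approx -0.0010406$)
$A + r = - \frac{1}{961} + 36 = \frac{34595}{961}$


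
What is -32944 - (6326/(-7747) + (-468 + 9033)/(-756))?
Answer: -64291014499/1952244 ≈ -32932.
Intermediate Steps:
-32944 - (6326/(-7747) + (-468 + 9033)/(-756)) = -32944 - (6326*(-1/7747) + 8565*(-1/756)) = -32944 - (-6326/7747 - 2855/252) = -32944 - 1*(-23711837/1952244) = -32944 + 23711837/1952244 = -64291014499/1952244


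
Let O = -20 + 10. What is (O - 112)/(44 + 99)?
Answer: -122/143 ≈ -0.85315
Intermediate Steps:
O = -10
(O - 112)/(44 + 99) = (-10 - 112)/(44 + 99) = -122/143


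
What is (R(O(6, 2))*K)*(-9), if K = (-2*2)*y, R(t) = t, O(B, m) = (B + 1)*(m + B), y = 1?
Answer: 2016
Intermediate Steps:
O(B, m) = (1 + B)*(B + m)
K = -4 (K = -2*2*1 = -4*1 = -4)
(R(O(6, 2))*K)*(-9) = ((6 + 2 + 6**2 + 6*2)*(-4))*(-9) = ((6 + 2 + 36 + 12)*(-4))*(-9) = (56*(-4))*(-9) = -224*(-9) = 2016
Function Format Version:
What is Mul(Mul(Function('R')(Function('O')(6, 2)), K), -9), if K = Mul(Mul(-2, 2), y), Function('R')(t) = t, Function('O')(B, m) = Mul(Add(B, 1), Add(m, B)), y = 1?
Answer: 2016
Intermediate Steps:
Function('O')(B, m) = Mul(Add(1, B), Add(B, m))
K = -4 (K = Mul(Mul(-2, 2), 1) = Mul(-4, 1) = -4)
Mul(Mul(Function('R')(Function('O')(6, 2)), K), -9) = Mul(Mul(Add(6, 2, Pow(6, 2), Mul(6, 2)), -4), -9) = Mul(Mul(Add(6, 2, 36, 12), -4), -9) = Mul(Mul(56, -4), -9) = Mul(-224, -9) = 2016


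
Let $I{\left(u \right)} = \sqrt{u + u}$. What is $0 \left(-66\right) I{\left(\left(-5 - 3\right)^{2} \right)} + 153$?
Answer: $153$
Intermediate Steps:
$I{\left(u \right)} = \sqrt{2} \sqrt{u}$ ($I{\left(u \right)} = \sqrt{2 u} = \sqrt{2} \sqrt{u}$)
$0 \left(-66\right) I{\left(\left(-5 - 3\right)^{2} \right)} + 153 = 0 \left(-66\right) \sqrt{2} \sqrt{\left(-5 - 3\right)^{2}} + 153 = 0 \sqrt{2} \sqrt{\left(-8\right)^{2}} + 153 = 0 \sqrt{2} \sqrt{64} + 153 = 0 \sqrt{2} \cdot 8 + 153 = 0 \cdot 8 \sqrt{2} + 153 = 0 + 153 = 153$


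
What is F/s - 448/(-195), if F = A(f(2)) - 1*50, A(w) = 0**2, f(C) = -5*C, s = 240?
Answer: 3259/1560 ≈ 2.0891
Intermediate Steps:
A(w) = 0
F = -50 (F = 0 - 1*50 = 0 - 50 = -50)
F/s - 448/(-195) = -50/240 - 448/(-195) = -50*1/240 - 448*(-1/195) = -5/24 + 448/195 = 3259/1560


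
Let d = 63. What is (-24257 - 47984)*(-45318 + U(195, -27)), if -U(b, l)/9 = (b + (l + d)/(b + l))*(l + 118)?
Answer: 29647489677/2 ≈ 1.4824e+10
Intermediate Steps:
U(b, l) = -9*(118 + l)*(b + (63 + l)/(b + l)) (U(b, l) = -9*(b + (l + 63)/(b + l))*(l + 118) = -9*(b + (63 + l)/(b + l))*(118 + l) = -9*(118 + l)*(b + (63 + l)/(b + l)))
(-24257 - 47984)*(-45318 + U(195, -27)) = (-24257 - 47984)*(-45318 + 9*(-7434 - 1*(-27)**2 - 181*(-27) - 118*195**2 - 1*195*(-27)**2 - 1*(-27)*195**2 - 118*195*(-27))/(195 - 27)) = -72241*(-45318 + 9*(-7434 - 1*729 + 4887 - 118*38025 - 1*195*729 - 1*(-27)*38025 + 621270)/168) = -72241*(-45318 + 9*(1/168)*(-7434 - 729 + 4887 - 4486950 - 142155 + 1026675 + 621270)) = -72241*(-45318 + 9*(1/168)*(-2984436)) = -72241*(-45318 - 319761/2) = -72241*(-410397/2) = 29647489677/2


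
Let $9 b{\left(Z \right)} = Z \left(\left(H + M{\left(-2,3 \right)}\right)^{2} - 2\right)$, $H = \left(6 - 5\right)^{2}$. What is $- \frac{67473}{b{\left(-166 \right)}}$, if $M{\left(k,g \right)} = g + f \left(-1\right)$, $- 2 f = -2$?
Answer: $\frac{86751}{166} \approx 522.6$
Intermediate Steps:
$f = 1$ ($f = \left(- \frac{1}{2}\right) \left(-2\right) = 1$)
$H = 1$ ($H = 1^{2} = 1$)
$M{\left(k,g \right)} = -1 + g$ ($M{\left(k,g \right)} = g + 1 \left(-1\right) = g - 1 = -1 + g$)
$b{\left(Z \right)} = \frac{7 Z}{9}$ ($b{\left(Z \right)} = \frac{Z \left(\left(1 + \left(-1 + 3\right)\right)^{2} - 2\right)}{9} = \frac{Z \left(\left(1 + 2\right)^{2} - 2\right)}{9} = \frac{Z \left(3^{2} - 2\right)}{9} = \frac{Z \left(9 - 2\right)}{9} = \frac{Z 7}{9} = \frac{7 Z}{9}$)
$- \frac{67473}{b{\left(-166 \right)}} = - \frac{67473}{\frac{7}{9} \left(-166\right)} = - \frac{67473}{- \frac{1162}{9}} = \left(-67473\right) \left(- \frac{9}{1162}\right) = \frac{86751}{166}$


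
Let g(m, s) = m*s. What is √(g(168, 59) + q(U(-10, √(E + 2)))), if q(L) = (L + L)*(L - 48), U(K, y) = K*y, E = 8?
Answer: 2*√(2978 + 240*√10) ≈ 122.26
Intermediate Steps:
q(L) = 2*L*(-48 + L) (q(L) = (2*L)*(-48 + L) = 2*L*(-48 + L))
√(g(168, 59) + q(U(-10, √(E + 2)))) = √(168*59 + 2*(-10*√(8 + 2))*(-48 - 10*√(8 + 2))) = √(9912 + 2*(-10*√10)*(-48 - 10*√10)) = √(9912 - 20*√10*(-48 - 10*√10))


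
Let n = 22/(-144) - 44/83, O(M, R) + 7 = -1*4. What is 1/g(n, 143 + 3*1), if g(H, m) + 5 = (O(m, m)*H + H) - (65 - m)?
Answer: 2988/247493 ≈ 0.012073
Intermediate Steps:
O(M, R) = -11 (O(M, R) = -7 - 1*4 = -7 - 4 = -11)
n = -4081/5976 (n = 22*(-1/144) - 44*1/83 = -11/72 - 44/83 = -4081/5976 ≈ -0.68290)
g(H, m) = -70 + m - 10*H (g(H, m) = -5 + ((-11*H + H) - (65 - m)) = -5 + (-10*H + (-65 + m)) = -5 + (-65 + m - 10*H) = -70 + m - 10*H)
1/g(n, 143 + 3*1) = 1/(-70 + (143 + 3*1) - 10*(-4081/5976)) = 1/(-70 + (143 + 3) + 20405/2988) = 1/(-70 + 146 + 20405/2988) = 1/(247493/2988) = 2988/247493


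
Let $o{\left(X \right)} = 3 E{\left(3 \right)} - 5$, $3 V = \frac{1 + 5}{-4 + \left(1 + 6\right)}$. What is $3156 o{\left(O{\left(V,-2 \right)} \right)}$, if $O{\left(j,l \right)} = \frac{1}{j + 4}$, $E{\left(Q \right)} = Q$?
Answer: $12624$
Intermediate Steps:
$V = \frac{2}{3}$ ($V = \frac{\left(1 + 5\right) \frac{1}{-4 + \left(1 + 6\right)}}{3} = \frac{6 \frac{1}{-4 + 7}}{3} = \frac{6 \cdot \frac{1}{3}}{3} = \frac{1}{3} \cdot 2 = \frac{2}{3} \approx 0.66667$)
$O{\left(j,l \right)} = \frac{1}{4 + j}$
$o{\left(X \right)} = 4$ ($o{\left(X \right)} = 3 \cdot 3 - 5 = 9 - 5 = 4$)
$3156 o{\left(O{\left(V,-2 \right)} \right)} = 3156 \cdot 4 = 12624$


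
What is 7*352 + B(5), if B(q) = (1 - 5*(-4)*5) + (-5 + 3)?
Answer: 2563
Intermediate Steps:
B(q) = 99 (B(q) = (1 + 20*5) - 2 = (1 + 100) - 2 = 101 - 2 = 99)
7*352 + B(5) = 7*352 + 99 = 2464 + 99 = 2563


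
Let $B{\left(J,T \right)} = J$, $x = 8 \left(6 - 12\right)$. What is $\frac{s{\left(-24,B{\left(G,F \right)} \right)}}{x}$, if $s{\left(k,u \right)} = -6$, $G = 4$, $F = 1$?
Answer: $\frac{1}{8} \approx 0.125$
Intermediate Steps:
$x = -48$ ($x = 8 \left(-6\right) = -48$)
$\frac{s{\left(-24,B{\left(G,F \right)} \right)}}{x} = - \frac{6}{-48} = \left(-6\right) \left(- \frac{1}{48}\right) = \frac{1}{8}$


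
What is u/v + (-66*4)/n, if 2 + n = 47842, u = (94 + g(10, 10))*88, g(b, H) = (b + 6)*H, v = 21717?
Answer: 1046837/1022580 ≈ 1.0237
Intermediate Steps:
g(b, H) = H*(6 + b) (g(b, H) = (6 + b)*H = H*(6 + b))
u = 22352 (u = (94 + 10*(6 + 10))*88 = (94 + 10*16)*88 = (94 + 160)*88 = 254*88 = 22352)
n = 47840 (n = -2 + 47842 = 47840)
u/v + (-66*4)/n = 22352/21717 - 66*4/47840 = 22352*(1/21717) - 264*1/47840 = 176/171 - 33/5980 = 1046837/1022580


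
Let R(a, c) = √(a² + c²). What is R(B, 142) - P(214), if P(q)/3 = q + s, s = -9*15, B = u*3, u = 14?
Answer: -237 + 2*√5482 ≈ -88.919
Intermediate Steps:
B = 42 (B = 14*3 = 42)
s = -135
P(q) = -405 + 3*q (P(q) = 3*(q - 135) = 3*(-135 + q) = -405 + 3*q)
R(B, 142) - P(214) = √(42² + 142²) - (-405 + 3*214) = √(1764 + 20164) - (-405 + 642) = √21928 - 1*237 = 2*√5482 - 237 = -237 + 2*√5482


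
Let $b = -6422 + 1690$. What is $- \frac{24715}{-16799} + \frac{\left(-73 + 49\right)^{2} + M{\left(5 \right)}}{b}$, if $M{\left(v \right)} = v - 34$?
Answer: $\frac{107762327}{79492868} \approx 1.3556$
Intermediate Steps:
$M{\left(v \right)} = -34 + v$
$b = -4732$
$- \frac{24715}{-16799} + \frac{\left(-73 + 49\right)^{2} + M{\left(5 \right)}}{b} = - \frac{24715}{-16799} + \frac{\left(-73 + 49\right)^{2} + \left(-34 + 5\right)}{-4732} = \left(-24715\right) \left(- \frac{1}{16799}\right) + \left(\left(-24\right)^{2} - 29\right) \left(- \frac{1}{4732}\right) = \frac{24715}{16799} + \left(576 - 29\right) \left(- \frac{1}{4732}\right) = \frac{24715}{16799} + 547 \left(- \frac{1}{4732}\right) = \frac{24715}{16799} - \frac{547}{4732} = \frac{107762327}{79492868}$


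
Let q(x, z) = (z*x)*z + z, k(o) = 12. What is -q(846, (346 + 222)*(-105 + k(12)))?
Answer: -2360657176872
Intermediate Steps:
q(x, z) = z + x*z**2 (q(x, z) = (x*z)*z + z = x*z**2 + z = z + x*z**2)
-q(846, (346 + 222)*(-105 + k(12))) = -(346 + 222)*(-105 + 12)*(1 + 846*((346 + 222)*(-105 + 12))) = -568*(-93)*(1 + 846*(568*(-93))) = -(-52824)*(1 + 846*(-52824)) = -(-52824)*(1 - 44689104) = -(-52824)*(-44689103) = -1*2360657176872 = -2360657176872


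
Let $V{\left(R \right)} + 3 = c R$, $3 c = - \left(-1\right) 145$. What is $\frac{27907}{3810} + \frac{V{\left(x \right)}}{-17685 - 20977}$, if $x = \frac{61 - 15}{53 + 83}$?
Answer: $\frac{12227415217}{1669425160} \approx 7.3243$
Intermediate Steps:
$x = \frac{23}{68}$ ($x = \frac{46}{136} = 46 \cdot \frac{1}{136} = \frac{23}{68} \approx 0.33824$)
$c = \frac{145}{3}$ ($c = \frac{\left(-1\right) \left(\left(-1\right) 145\right)}{3} = \frac{\left(-1\right) \left(-145\right)}{3} = \frac{1}{3} \cdot 145 = \frac{145}{3} \approx 48.333$)
$V{\left(R \right)} = -3 + \frac{145 R}{3}$
$\frac{27907}{3810} + \frac{V{\left(x \right)}}{-17685 - 20977} = \frac{27907}{3810} + \frac{-3 + \frac{145}{3} \cdot \frac{23}{68}}{-17685 - 20977} = 27907 \cdot \frac{1}{3810} + \frac{-3 + \frac{3335}{204}}{-38662} = \frac{27907}{3810} + \frac{2723}{204} \left(- \frac{1}{38662}\right) = \frac{27907}{3810} - \frac{2723}{7887048} = \frac{12227415217}{1669425160}$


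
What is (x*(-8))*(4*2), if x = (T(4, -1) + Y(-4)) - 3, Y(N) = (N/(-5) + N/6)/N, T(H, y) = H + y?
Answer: 32/15 ≈ 2.1333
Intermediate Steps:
Y(N) = -1/30 (Y(N) = (N*(-⅕) + N*(⅙))/N = (-N/5 + N/6)/N = (-N/30)/N = -1/30)
x = -1/30 (x = ((4 - 1) - 1/30) - 3 = (3 - 1/30) - 3 = 89/30 - 3 = -1/30 ≈ -0.033333)
(x*(-8))*(4*2) = (-1/30*(-8))*(4*2) = (4/15)*8 = 32/15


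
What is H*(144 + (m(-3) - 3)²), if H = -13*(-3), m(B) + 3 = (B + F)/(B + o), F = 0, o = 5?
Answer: 31239/4 ≈ 7809.8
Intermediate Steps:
m(B) = -3 + B/(5 + B) (m(B) = -3 + (B + 0)/(B + 5) = -3 + B/(5 + B))
H = 39
H*(144 + (m(-3) - 3)²) = 39*(144 + ((-15 - 2*(-3))/(5 - 3) - 3)²) = 39*(144 + ((-15 + 6)/2 - 3)²) = 39*(144 + ((½)*(-9) - 3)²) = 39*(144 + (-9/2 - 3)²) = 39*(144 + (-15/2)²) = 39*(144 + 225/4) = 39*(801/4) = 31239/4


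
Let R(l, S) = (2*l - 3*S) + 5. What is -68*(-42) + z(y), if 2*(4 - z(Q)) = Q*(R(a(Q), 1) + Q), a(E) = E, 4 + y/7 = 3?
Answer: 5587/2 ≈ 2793.5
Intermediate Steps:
y = -7 (y = -28 + 7*3 = -28 + 21 = -7)
R(l, S) = 5 - 3*S + 2*l (R(l, S) = (-3*S + 2*l) + 5 = 5 - 3*S + 2*l)
z(Q) = 4 - Q*(2 + 3*Q)/2 (z(Q) = 4 - Q*((5 - 3*1 + 2*Q) + Q)/2 = 4 - Q*((5 - 3 + 2*Q) + Q)/2 = 4 - Q*((2 + 2*Q) + Q)/2 = 4 - Q*(2 + 3*Q)/2)
-68*(-42) + z(y) = -68*(-42) + (4 - 1*(-7) - 3/2*(-7)²) = 2856 + (4 + 7 - 3/2*49) = 2856 + (4 + 7 - 147/2) = 2856 - 125/2 = 5587/2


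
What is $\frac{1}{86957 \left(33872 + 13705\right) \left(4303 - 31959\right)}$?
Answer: $- \frac{1}{114417108594984} \approx -8.74 \cdot 10^{-15}$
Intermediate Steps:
$\frac{1}{86957 \left(33872 + 13705\right) \left(4303 - 31959\right)} = \frac{1}{86957 \cdot 47577 \left(-27656\right)} = \frac{1}{86957 \left(-1315789512\right)} = \frac{1}{86957} \left(- \frac{1}{1315789512}\right) = - \frac{1}{114417108594984}$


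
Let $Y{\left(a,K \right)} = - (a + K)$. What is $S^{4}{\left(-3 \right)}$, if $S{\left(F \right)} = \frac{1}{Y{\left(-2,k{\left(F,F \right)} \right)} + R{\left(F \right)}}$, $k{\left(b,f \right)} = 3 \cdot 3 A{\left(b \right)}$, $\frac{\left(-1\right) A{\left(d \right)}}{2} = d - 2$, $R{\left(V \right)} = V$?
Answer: $\frac{1}{68574961} \approx 1.4583 \cdot 10^{-8}$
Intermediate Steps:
$A{\left(d \right)} = 4 - 2 d$ ($A{\left(d \right)} = - 2 \left(d - 2\right) = - 2 \left(-2 + d\right) = 4 - 2 d$)
$k{\left(b,f \right)} = 36 - 18 b$ ($k{\left(b,f \right)} = 3 \cdot 3 \left(4 - 2 b\right) = 9 \left(4 - 2 b\right) = 36 - 18 b$)
$Y{\left(a,K \right)} = - K - a$ ($Y{\left(a,K \right)} = - (K + a) = - K - a$)
$S{\left(F \right)} = \frac{1}{-34 + 19 F}$ ($S{\left(F \right)} = \frac{1}{\left(- (36 - 18 F) - -2\right) + F} = \frac{1}{\left(\left(-36 + 18 F\right) + 2\right) + F} = \frac{1}{\left(-34 + 18 F\right) + F} = \frac{1}{-34 + 19 F}$)
$S^{4}{\left(-3 \right)} = \left(\frac{1}{-34 + 19 \left(-3\right)}\right)^{4} = \left(\frac{1}{-34 - 57}\right)^{4} = \left(\frac{1}{-91}\right)^{4} = \left(- \frac{1}{91}\right)^{4} = \frac{1}{68574961}$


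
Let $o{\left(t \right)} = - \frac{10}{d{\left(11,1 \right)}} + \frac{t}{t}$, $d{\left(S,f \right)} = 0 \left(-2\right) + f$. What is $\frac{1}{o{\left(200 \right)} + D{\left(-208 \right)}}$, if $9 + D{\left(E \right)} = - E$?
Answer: $\frac{1}{190} \approx 0.0052632$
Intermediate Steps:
$d{\left(S,f \right)} = f$ ($d{\left(S,f \right)} = 0 + f = f$)
$D{\left(E \right)} = -9 - E$
$o{\left(t \right)} = -9$ ($o{\left(t \right)} = - \frac{10}{1} + \frac{t}{t} = \left(-10\right) 1 + 1 = -10 + 1 = -9$)
$\frac{1}{o{\left(200 \right)} + D{\left(-208 \right)}} = \frac{1}{-9 - -199} = \frac{1}{-9 + \left(-9 + 208\right)} = \frac{1}{-9 + 199} = \frac{1}{190}$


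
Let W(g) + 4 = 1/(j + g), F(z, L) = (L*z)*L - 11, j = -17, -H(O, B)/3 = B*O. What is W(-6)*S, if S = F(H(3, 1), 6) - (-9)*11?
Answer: 21948/23 ≈ 954.26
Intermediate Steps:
H(O, B) = -3*B*O
F(z, L) = -11 + z*L**2 (F(z, L) = z*L**2 - 11 = -11 + z*L**2)
W(g) = -4 + 1/(-17 + g)
S = -236 (S = (-11 - 3*1*3*6**2) - (-9)*11 = (-11 - 9*36) - 1*(-99) = (-11 - 324) + 99 = -335 + 99 = -236)
W(-6)*S = ((69 - 4*(-6))/(-17 - 6))*(-236) = ((69 + 24)/(-23))*(-236) = -1/23*93*(-236) = -93/23*(-236) = 21948/23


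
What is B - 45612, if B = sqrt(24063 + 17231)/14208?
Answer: -45612 + sqrt(41294)/14208 ≈ -45612.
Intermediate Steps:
B = sqrt(41294)/14208 (B = sqrt(41294)*(1/14208) = sqrt(41294)/14208 ≈ 0.014302)
B - 45612 = sqrt(41294)/14208 - 45612 = -45612 + sqrt(41294)/14208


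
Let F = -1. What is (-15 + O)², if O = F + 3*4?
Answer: 16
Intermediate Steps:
O = 11 (O = -1 + 3*4 = -1 + 12 = 11)
(-15 + O)² = (-15 + 11)² = (-4)² = 16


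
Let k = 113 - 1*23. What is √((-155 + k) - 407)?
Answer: 2*I*√118 ≈ 21.726*I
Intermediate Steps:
k = 90 (k = 113 - 23 = 90)
√((-155 + k) - 407) = √((-155 + 90) - 407) = √(-65 - 407) = √(-472) = 2*I*√118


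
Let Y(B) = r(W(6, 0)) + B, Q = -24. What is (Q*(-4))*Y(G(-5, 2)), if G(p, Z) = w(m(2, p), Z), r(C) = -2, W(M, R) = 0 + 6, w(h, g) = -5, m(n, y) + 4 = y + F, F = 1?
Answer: -672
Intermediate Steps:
m(n, y) = -3 + y (m(n, y) = -4 + (y + 1) = -4 + (1 + y) = -3 + y)
W(M, R) = 6
G(p, Z) = -5
Y(B) = -2 + B
(Q*(-4))*Y(G(-5, 2)) = (-24*(-4))*(-2 - 5) = 96*(-7) = -672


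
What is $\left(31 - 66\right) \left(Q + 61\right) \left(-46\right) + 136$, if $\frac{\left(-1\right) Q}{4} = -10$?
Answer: $162746$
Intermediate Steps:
$Q = 40$ ($Q = \left(-4\right) \left(-10\right) = 40$)
$\left(31 - 66\right) \left(Q + 61\right) \left(-46\right) + 136 = \left(31 - 66\right) \left(40 + 61\right) \left(-46\right) + 136 = \left(-35\right) 101 \left(-46\right) + 136 = \left(-3535\right) \left(-46\right) + 136 = 162610 + 136 = 162746$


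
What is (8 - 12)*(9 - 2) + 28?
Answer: 0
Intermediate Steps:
(8 - 12)*(9 - 2) + 28 = -4*7 + 28 = -28 + 28 = 0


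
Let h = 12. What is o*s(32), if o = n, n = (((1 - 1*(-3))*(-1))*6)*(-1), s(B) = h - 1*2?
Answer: 240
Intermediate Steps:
s(B) = 10 (s(B) = 12 - 1*2 = 12 - 2 = 10)
n = 24 (n = (((1 + 3)*(-1))*6)*(-1) = ((4*(-1))*6)*(-1) = -4*6*(-1) = -24*(-1) = 24)
o = 24
o*s(32) = 24*10 = 240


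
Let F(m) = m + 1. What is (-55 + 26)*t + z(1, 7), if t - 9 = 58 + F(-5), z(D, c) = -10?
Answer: -1837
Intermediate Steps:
F(m) = 1 + m
t = 63 (t = 9 + (58 + (1 - 5)) = 9 + (58 - 4) = 9 + 54 = 63)
(-55 + 26)*t + z(1, 7) = (-55 + 26)*63 - 10 = -29*63 - 10 = -1827 - 10 = -1837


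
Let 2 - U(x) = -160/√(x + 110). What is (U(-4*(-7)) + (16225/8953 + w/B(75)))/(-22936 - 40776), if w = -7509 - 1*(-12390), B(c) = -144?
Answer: 12928243/27379849728 - 5*√138/274758 ≈ 0.00025840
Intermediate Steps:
w = 4881 (w = -7509 + 12390 = 4881)
U(x) = 2 + 160/√(110 + x) (U(x) = 2 - (-160)/(√(x + 110)) = 2 - (-160)/(√(110 + x)) = 2 - (-160)/√(110 + x) = 2 + 160/√(110 + x))
(U(-4*(-7)) + (16225/8953 + w/B(75)))/(-22936 - 40776) = ((2 + 160/√(110 - 4*(-7))) + (16225/8953 + 4881/(-144)))/(-22936 - 40776) = ((2 + 160/√(110 + 28)) + (16225*(1/8953) + 4881*(-1/144)))/(-63712) = ((2 + 160/√138) + (16225/8953 - 1627/48))*(-1/63712) = ((2 + 160*(√138/138)) - 13787731/429744)*(-1/63712) = ((2 + 80*√138/69) - 13787731/429744)*(-1/63712) = (-12928243/429744 + 80*√138/69)*(-1/63712) = 12928243/27379849728 - 5*√138/274758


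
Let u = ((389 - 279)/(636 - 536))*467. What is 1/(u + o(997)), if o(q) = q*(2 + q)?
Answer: 10/9965167 ≈ 1.0035e-6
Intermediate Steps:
u = 5137/10 (u = (110/100)*467 = (110*(1/100))*467 = (11/10)*467 = 5137/10 ≈ 513.70)
1/(u + o(997)) = 1/(5137/10 + 997*(2 + 997)) = 1/(5137/10 + 997*999) = 1/(5137/10 + 996003) = 1/(9965167/10) = 10/9965167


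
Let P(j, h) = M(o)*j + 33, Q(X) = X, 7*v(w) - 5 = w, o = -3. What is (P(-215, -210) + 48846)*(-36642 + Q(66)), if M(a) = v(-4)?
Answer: -12506724288/7 ≈ -1.7867e+9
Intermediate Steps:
v(w) = 5/7 + w/7
M(a) = 1/7 (M(a) = 5/7 + (1/7)*(-4) = 5/7 - 4/7 = 1/7)
P(j, h) = 33 + j/7 (P(j, h) = j/7 + 33 = 33 + j/7)
(P(-215, -210) + 48846)*(-36642 + Q(66)) = ((33 + (1/7)*(-215)) + 48846)*(-36642 + 66) = ((33 - 215/7) + 48846)*(-36576) = (16/7 + 48846)*(-36576) = (341938/7)*(-36576) = -12506724288/7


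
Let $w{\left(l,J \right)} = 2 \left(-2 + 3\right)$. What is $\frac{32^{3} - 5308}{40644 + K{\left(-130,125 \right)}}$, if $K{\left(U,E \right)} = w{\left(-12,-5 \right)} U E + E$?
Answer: $\frac{27460}{8269} \approx 3.3208$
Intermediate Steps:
$w{\left(l,J \right)} = 2$ ($w{\left(l,J \right)} = 2 \cdot 1 = 2$)
$K{\left(U,E \right)} = E + 2 E U$ ($K{\left(U,E \right)} = 2 U E + E = 2 E U + E = E + 2 E U$)
$\frac{32^{3} - 5308}{40644 + K{\left(-130,125 \right)}} = \frac{32^{3} - 5308}{40644 + 125 \left(1 + 2 \left(-130\right)\right)} = \frac{32768 - 5308}{40644 + 125 \left(1 - 260\right)} = \frac{27460}{40644 + 125 \left(-259\right)} = \frac{27460}{40644 - 32375} = \frac{27460}{8269}$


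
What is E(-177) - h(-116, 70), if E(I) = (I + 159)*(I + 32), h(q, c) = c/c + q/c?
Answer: 91373/35 ≈ 2610.7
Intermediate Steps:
h(q, c) = 1 + q/c
E(I) = (32 + I)*(159 + I) (E(I) = (159 + I)*(32 + I) = (32 + I)*(159 + I))
E(-177) - h(-116, 70) = (5088 + (-177)² + 191*(-177)) - (70 - 116)/70 = (5088 + 31329 - 33807) - (-46)/70 = 2610 - 1*(-23/35) = 2610 + 23/35 = 91373/35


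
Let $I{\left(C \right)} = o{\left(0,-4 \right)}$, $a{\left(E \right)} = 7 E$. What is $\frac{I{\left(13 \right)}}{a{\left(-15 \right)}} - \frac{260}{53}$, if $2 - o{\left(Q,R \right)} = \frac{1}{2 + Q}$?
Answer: $- \frac{18253}{3710} \approx -4.9199$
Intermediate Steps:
$o{\left(Q,R \right)} = 2 - \frac{1}{2 + Q}$
$I{\left(C \right)} = \frac{3}{2}$ ($I{\left(C \right)} = \frac{3 + 2 \cdot 0}{2 + 0} = \frac{3 + 0}{2} = \frac{1}{2} \cdot 3 = \frac{3}{2}$)
$\frac{I{\left(13 \right)}}{a{\left(-15 \right)}} - \frac{260}{53} = \frac{3}{2 \cdot 7 \left(-15\right)} - \frac{260}{53} = \frac{3}{2 \left(-105\right)} - \frac{260}{53} = \frac{3}{2} \left(- \frac{1}{105}\right) - \frac{260}{53} = - \frac{1}{70} - \frac{260}{53} = - \frac{18253}{3710}$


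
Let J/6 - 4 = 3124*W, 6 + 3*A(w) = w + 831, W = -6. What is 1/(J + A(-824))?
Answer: -3/337319 ≈ -8.8937e-6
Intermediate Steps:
A(w) = 275 + w/3 (A(w) = -2 + (w + 831)/3 = -2 + (831 + w)/3 = -2 + (277 + w/3) = 275 + w/3)
J = -112440 (J = 24 + 6*(3124*(-6)) = 24 + 6*(-18744) = 24 - 112464 = -112440)
1/(J + A(-824)) = 1/(-112440 + (275 + (⅓)*(-824))) = 1/(-112440 + (275 - 824/3)) = 1/(-112440 + ⅓) = 1/(-337319/3) = -3/337319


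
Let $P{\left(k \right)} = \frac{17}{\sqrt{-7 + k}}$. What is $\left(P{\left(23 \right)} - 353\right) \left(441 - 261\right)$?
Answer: $-62775$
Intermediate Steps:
$P{\left(k \right)} = \frac{17}{\sqrt{-7 + k}}$
$\left(P{\left(23 \right)} - 353\right) \left(441 - 261\right) = \left(\frac{17}{\sqrt{-7 + 23}} - 353\right) \left(441 - 261\right) = \left(\frac{17}{4} - 353\right) 180 = \left(- \frac{1395}{4}\right) 180 = -62775$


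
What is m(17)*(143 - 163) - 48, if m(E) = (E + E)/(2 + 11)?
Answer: -1304/13 ≈ -100.31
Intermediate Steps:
m(E) = 2*E/13 (m(E) = (2*E)/13 = (2*E)*(1/13) = 2*E/13)
m(17)*(143 - 163) - 48 = ((2/13)*17)*(143 - 163) - 48 = (34/13)*(-20) - 48 = -680/13 - 48 = -1304/13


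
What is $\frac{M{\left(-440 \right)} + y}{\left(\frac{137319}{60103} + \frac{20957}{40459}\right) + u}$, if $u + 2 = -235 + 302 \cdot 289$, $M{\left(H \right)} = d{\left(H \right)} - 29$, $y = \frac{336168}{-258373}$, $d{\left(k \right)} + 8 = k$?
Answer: $- \frac{300510601713607653}{54688533567137617177} \approx -0.0054949$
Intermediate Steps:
$d{\left(k \right)} = -8 + k$
$y = - \frac{336168}{258373}$ ($y = 336168 \left(- \frac{1}{258373}\right) = - \frac{336168}{258373} \approx -1.3011$)
$M{\left(H \right)} = -37 + H$ ($M{\left(H \right)} = \left(-8 + H\right) - 29 = -37 + H$)
$u = 87041$ ($u = -2 + \left(-235 + 302 \cdot 289\right) = -2 + \left(-235 + 87278\right) = -2 + 87043 = 87041$)
$\frac{M{\left(-440 \right)} + y}{\left(\frac{137319}{60103} + \frac{20957}{40459}\right) + u} = \frac{\left(-37 - 440\right) - \frac{336168}{258373}}{\left(\frac{137319}{60103} + \frac{20957}{40459}\right) + 87041} = \frac{-477 - \frac{336168}{258373}}{\left(137319 \cdot \frac{1}{60103} + 20957 \cdot \frac{1}{40459}\right) + 87041} = - \frac{123580089}{258373 \left(\left(\frac{137319}{60103} + \frac{20957}{40459}\right) + 87041\right)} = - \frac{123580089}{258373 \left(\frac{6815367992}{2431707277} + 87041\right)} = - \frac{123580089}{258373 \cdot \frac{211665048465349}{2431707277}} = \left(- \frac{123580089}{258373}\right) \frac{2431707277}{211665048465349} = - \frac{300510601713607653}{54688533567137617177}$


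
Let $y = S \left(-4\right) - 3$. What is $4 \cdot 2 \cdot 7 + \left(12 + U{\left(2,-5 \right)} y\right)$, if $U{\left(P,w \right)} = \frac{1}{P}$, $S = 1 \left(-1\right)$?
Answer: $\frac{137}{2} \approx 68.5$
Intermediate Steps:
$S = -1$
$y = 1$ ($y = \left(-1\right) \left(-4\right) - 3 = 4 - 3 = 1$)
$4 \cdot 2 \cdot 7 + \left(12 + U{\left(2,-5 \right)} y\right) = 4 \cdot 2 \cdot 7 + \left(12 + \frac{1}{2} \cdot 1\right) = 8 \cdot 7 + \left(12 + \frac{1}{2} \cdot 1\right) = 56 + \left(12 + \frac{1}{2}\right) = 56 + \frac{25}{2} = \frac{137}{2}$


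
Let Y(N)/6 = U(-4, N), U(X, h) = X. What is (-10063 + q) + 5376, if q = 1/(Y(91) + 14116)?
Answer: -66049203/14092 ≈ -4687.0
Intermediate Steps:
Y(N) = -24 (Y(N) = 6*(-4) = -24)
q = 1/14092 (q = 1/(-24 + 14116) = 1/14092 ≈ 7.0962e-5)
(-10063 + q) + 5376 = (-10063 + 1/14092) + 5376 = -141807795/14092 + 5376 = -66049203/14092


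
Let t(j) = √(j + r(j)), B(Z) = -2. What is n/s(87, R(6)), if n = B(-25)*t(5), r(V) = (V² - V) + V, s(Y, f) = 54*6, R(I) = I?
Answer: -√30/162 ≈ -0.033810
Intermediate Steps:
s(Y, f) = 324
r(V) = V²
t(j) = √(j + j²)
n = -2*√30 (n = -2*√5*√(1 + 5) = -2*√30 ≈ -10.954)
n/s(87, R(6)) = -2*√30/324 = -2*√30*(1/324) = -√30/162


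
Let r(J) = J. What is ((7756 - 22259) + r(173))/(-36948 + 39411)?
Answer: -14330/2463 ≈ -5.8181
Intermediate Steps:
((7756 - 22259) + r(173))/(-36948 + 39411) = ((7756 - 22259) + 173)/(-36948 + 39411) = (-14503 + 173)/2463 = -14330*1/2463 = -14330/2463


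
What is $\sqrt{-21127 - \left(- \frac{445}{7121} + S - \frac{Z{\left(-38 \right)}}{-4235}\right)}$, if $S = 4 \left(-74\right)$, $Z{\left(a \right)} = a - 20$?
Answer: $\frac{2 i \sqrt{39142807297841905}}{2741585} \approx 144.33 i$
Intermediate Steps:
$Z{\left(a \right)} = -20 + a$
$S = -296$
$\sqrt{-21127 - \left(- \frac{445}{7121} + S - \frac{Z{\left(-38 \right)}}{-4235}\right)} = \sqrt{-21127 + \left(\left(\frac{445}{7121} + \frac{-20 - 38}{-4235}\right) - -296\right)} = \sqrt{-21127 + \left(\left(445 \cdot \frac{1}{7121} - - \frac{58}{4235}\right) + 296\right)} = \sqrt{-21127 + \left(\left(\frac{445}{7121} + \frac{58}{4235}\right) + 296\right)} = \sqrt{-21127 + \left(\frac{2297593}{30157435} + 296\right)} = \sqrt{-21127 + \frac{8928898353}{30157435}} = \sqrt{- \frac{628207230892}{30157435}} = \frac{2 i \sqrt{39142807297841905}}{2741585}$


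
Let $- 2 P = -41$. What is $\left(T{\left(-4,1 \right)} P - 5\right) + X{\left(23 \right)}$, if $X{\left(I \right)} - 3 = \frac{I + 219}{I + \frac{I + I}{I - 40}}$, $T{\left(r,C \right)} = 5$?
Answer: $\frac{77573}{690} \approx 112.42$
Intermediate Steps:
$P = \frac{41}{2}$ ($P = \left(- \frac{1}{2}\right) \left(-41\right) = \frac{41}{2} \approx 20.5$)
$X{\left(I \right)} = 3 + \frac{219 + I}{I + \frac{2 I}{-40 + I}}$ ($X{\left(I \right)} = 3 + \frac{I + 219}{I + \frac{I + I}{I - 40}} = 3 + \frac{219 + I}{I + \frac{2 I}{-40 + I}}$)
$\left(T{\left(-4,1 \right)} P - 5\right) + X{\left(23 \right)} = \left(5 \cdot \frac{41}{2} - 5\right) + \frac{-8760 + 4 \cdot 23^{2} + 65 \cdot 23}{23 \left(-38 + 23\right)} = \left(\frac{205}{2} - 5\right) + \frac{-8760 + 4 \cdot 529 + 1495}{23 \left(-15\right)} = \frac{195}{2} + \frac{1}{23} \left(- \frac{1}{15}\right) \left(-8760 + 2116 + 1495\right) = \frac{195}{2} + \frac{1}{23} \left(- \frac{1}{15}\right) \left(-5149\right) = \frac{195}{2} + \frac{5149}{345} = \frac{77573}{690}$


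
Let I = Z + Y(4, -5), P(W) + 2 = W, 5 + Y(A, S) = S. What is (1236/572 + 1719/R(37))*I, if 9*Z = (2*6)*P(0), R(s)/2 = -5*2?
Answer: 1517701/1430 ≈ 1061.3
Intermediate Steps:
Y(A, S) = -5 + S
R(s) = -20 (R(s) = 2*(-5*2) = 2*(-10) = -20)
P(W) = -2 + W
Z = -8/3 (Z = ((2*6)*(-2 + 0))/9 = (12*(-2))/9 = (1/9)*(-24) = -8/3 ≈ -2.6667)
I = -38/3 (I = -8/3 + (-5 - 5) = -8/3 - 10 = -38/3 ≈ -12.667)
(1236/572 + 1719/R(37))*I = (1236/572 + 1719/(-20))*(-38/3) = (1236*(1/572) + 1719*(-1/20))*(-38/3) = (309/143 - 1719/20)*(-38/3) = -239637/2860*(-38/3) = 1517701/1430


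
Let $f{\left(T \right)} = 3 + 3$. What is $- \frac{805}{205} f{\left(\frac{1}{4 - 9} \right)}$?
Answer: $- \frac{966}{41} \approx -23.561$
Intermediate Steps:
$f{\left(T \right)} = 6$
$- \frac{805}{205} f{\left(\frac{1}{4 - 9} \right)} = - \frac{805}{205} \cdot 6 = \left(-805\right) \frac{1}{205} \cdot 6 = \left(- \frac{161}{41}\right) 6 = - \frac{966}{41}$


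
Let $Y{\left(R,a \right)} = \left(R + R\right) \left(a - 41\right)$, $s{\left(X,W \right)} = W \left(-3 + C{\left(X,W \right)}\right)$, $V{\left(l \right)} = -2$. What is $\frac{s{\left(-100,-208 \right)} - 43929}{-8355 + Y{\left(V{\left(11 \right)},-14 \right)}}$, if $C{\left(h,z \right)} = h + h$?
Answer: $\frac{341}{1627} \approx 0.20959$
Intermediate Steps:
$C{\left(h,z \right)} = 2 h$
$s{\left(X,W \right)} = W \left(-3 + 2 X\right)$
$Y{\left(R,a \right)} = 2 R \left(-41 + a\right)$
$\frac{s{\left(-100,-208 \right)} - 43929}{-8355 + Y{\left(V{\left(11 \right)},-14 \right)}} = \frac{- 208 \left(-3 + 2 \left(-100\right)\right) - 43929}{-8355 + 2 \left(-2\right) \left(-41 - 14\right)} = \frac{- 208 \left(-3 - 200\right) - 43929}{-8355 + 2 \left(-2\right) \left(-55\right)} = \frac{\left(-208\right) \left(-203\right) - 43929}{-8355 + 220} = \frac{42224 - 43929}{-8135} = \left(-1705\right) \left(- \frac{1}{8135}\right) = \frac{341}{1627}$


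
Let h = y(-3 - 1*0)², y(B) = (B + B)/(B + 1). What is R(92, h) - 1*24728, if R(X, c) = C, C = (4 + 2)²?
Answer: -24692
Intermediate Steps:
C = 36 (C = 6² = 36)
y(B) = 2*B/(1 + B) (y(B) = (2*B)/(1 + B) = 2*B/(1 + B))
h = 9 (h = (2*(-3 - 1*0)/(1 + (-3 - 1*0)))² = (2*(-3 + 0)/(1 + (-3 + 0)))² = (2*(-3)/(1 - 3))² = (2*(-3)/(-2))² = (2*(-3)*(-½))² = 3² = 9)
R(X, c) = 36
R(92, h) - 1*24728 = 36 - 1*24728 = 36 - 24728 = -24692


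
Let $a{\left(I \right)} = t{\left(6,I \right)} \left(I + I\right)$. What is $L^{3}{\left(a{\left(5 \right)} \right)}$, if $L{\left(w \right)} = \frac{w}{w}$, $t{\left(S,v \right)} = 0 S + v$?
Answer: $1$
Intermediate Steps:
$t{\left(S,v \right)} = v$ ($t{\left(S,v \right)} = 0 + v = v$)
$a{\left(I \right)} = 2 I^{2}$ ($a{\left(I \right)} = I \left(I + I\right) = I 2 I = 2 I^{2}$)
$L{\left(w \right)} = 1$
$L^{3}{\left(a{\left(5 \right)} \right)} = 1^{3} = 1$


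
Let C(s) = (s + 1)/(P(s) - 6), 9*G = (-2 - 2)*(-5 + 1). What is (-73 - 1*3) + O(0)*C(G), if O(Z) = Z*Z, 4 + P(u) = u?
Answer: -76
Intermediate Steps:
P(u) = -4 + u
G = 16/9 (G = ((-2 - 2)*(-5 + 1))/9 = (-4*(-4))/9 = (⅑)*16 = 16/9 ≈ 1.7778)
O(Z) = Z²
C(s) = (1 + s)/(-10 + s) (C(s) = (s + 1)/((-4 + s) - 6) = (1 + s)/(-10 + s))
(-73 - 1*3) + O(0)*C(G) = (-73 - 1*3) + 0²*((1 + 16/9)/(-10 + 16/9)) = (-73 - 3) + 0*((25/9)/(-74/9)) = -76 + 0*(-9/74*25/9) = -76 + 0*(-25/74) = -76 + 0 = -76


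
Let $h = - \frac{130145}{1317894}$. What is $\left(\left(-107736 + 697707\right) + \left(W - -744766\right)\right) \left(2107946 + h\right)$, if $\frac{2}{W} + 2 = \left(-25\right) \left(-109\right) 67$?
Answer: $\frac{676974317546974851542437}{240611861262} \approx 2.8136 \cdot 10^{12}$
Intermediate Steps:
$h = - \frac{130145}{1317894}$ ($h = \left(-130145\right) \frac{1}{1317894} = - \frac{130145}{1317894} \approx -0.098752$)
$W = \frac{2}{182573}$ ($W = \frac{2}{-2 + \left(-25\right) \left(-109\right) 67} = \frac{2}{-2 + 2725 \cdot 67} = \frac{2}{-2 + 182575} = \frac{2}{182573} \approx 1.0955 \cdot 10^{-5}$)
$\left(\left(-107736 + 697707\right) + \left(W - -744766\right)\right) \left(2107946 + h\right) = \left(\left(-107736 + 697707\right) + \left(\frac{2}{182573} - -744766\right)\right) \left(2107946 - \frac{130145}{1317894}\right) = \left(589971 + \left(\frac{2}{182573} + 744766\right)\right) \frac{2778049255579}{1317894} = \left(589971 + \frac{135974162920}{182573}\right) \frac{2778049255579}{1317894} = \frac{243686938303}{182573} \cdot \frac{2778049255579}{1317894} = \frac{676974317546974851542437}{240611861262}$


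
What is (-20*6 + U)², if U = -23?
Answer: 20449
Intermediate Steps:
(-20*6 + U)² = (-20*6 - 23)² = (-120 - 23)² = (-143)² = 20449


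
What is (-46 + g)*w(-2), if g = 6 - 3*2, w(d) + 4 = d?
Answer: 276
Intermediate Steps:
w(d) = -4 + d
g = 0 (g = 6 - 6 = 0)
(-46 + g)*w(-2) = (-46 + 0)*(-4 - 2) = -46*(-6) = 276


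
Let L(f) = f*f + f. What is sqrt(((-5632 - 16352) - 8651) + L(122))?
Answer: I*sqrt(15629) ≈ 125.02*I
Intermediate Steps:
L(f) = f + f**2 (L(f) = f**2 + f = f + f**2)
sqrt(((-5632 - 16352) - 8651) + L(122)) = sqrt(((-5632 - 16352) - 8651) + 122*(1 + 122)) = sqrt((-21984 - 8651) + 122*123) = sqrt(-30635 + 15006) = sqrt(-15629) = I*sqrt(15629)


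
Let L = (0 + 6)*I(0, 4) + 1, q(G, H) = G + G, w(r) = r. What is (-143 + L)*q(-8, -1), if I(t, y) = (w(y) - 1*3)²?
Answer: 2176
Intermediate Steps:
q(G, H) = 2*G
I(t, y) = (-3 + y)² (I(t, y) = (y - 1*3)² = (y - 3)² = (-3 + y)²)
L = 7 (L = (0 + 6)*(-3 + 4)² + 1 = 6*1² + 1 = 6*1 + 1 = 6 + 1 = 7)
(-143 + L)*q(-8, -1) = (-143 + 7)*(2*(-8)) = -136*(-16) = 2176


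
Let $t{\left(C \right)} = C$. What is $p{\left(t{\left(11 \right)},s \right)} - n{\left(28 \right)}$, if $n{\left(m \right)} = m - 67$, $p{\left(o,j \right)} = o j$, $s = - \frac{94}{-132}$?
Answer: $\frac{281}{6} \approx 46.833$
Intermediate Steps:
$s = \frac{47}{66}$ ($s = \left(-94\right) \left(- \frac{1}{132}\right) = \frac{47}{66} \approx 0.71212$)
$p{\left(o,j \right)} = j o$
$n{\left(m \right)} = -67 + m$
$p{\left(t{\left(11 \right)},s \right)} - n{\left(28 \right)} = \frac{47}{66} \cdot 11 - \left(-67 + 28\right) = \frac{47}{6} - -39 = \frac{47}{6} + 39 = \frac{281}{6}$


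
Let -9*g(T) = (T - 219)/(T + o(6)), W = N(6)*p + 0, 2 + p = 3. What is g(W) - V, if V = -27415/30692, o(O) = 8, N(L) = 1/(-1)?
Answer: 8479385/1933596 ≈ 4.3853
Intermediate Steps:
N(L) = -1
p = 1 (p = -2 + 3 = 1)
W = -1 (W = -1*1 + 0 = -1 + 0 = -1)
V = -27415/30692 (V = -27415*1/30692 = -27415/30692 ≈ -0.89323)
g(T) = -(-219 + T)/(9*(8 + T)) (g(T) = -(T - 219)/(9*(T + 8)) = -(-219 + T)/(9*(8 + T)))
g(W) - V = (219 - 1*(-1))/(9*(8 - 1)) - 1*(-27415/30692) = (1/9)*(219 + 1)/7 + 27415/30692 = (1/9)*(1/7)*220 + 27415/30692 = 220/63 + 27415/30692 = 8479385/1933596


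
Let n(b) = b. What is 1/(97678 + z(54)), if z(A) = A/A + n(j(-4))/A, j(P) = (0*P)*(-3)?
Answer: 1/97679 ≈ 1.0238e-5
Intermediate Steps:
j(P) = 0 (j(P) = 0*(-3) = 0)
z(A) = 1 (z(A) = A/A + 0/A = 1 + 0 = 1)
1/(97678 + z(54)) = 1/(97678 + 1) = 1/97679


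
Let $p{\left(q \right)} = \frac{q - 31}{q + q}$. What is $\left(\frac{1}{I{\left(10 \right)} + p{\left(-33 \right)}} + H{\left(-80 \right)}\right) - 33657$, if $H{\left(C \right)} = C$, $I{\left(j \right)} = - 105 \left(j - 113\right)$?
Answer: $- \frac{12041646166}{356927} \approx -33737.0$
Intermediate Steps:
$I{\left(j \right)} = 11865 - 105 j$ ($I{\left(j \right)} = - 105 \left(-113 + j\right) = 11865 - 105 j$)
$p{\left(q \right)} = \frac{-31 + q}{2 q}$
$\left(\frac{1}{I{\left(10 \right)} + p{\left(-33 \right)}} + H{\left(-80 \right)}\right) - 33657 = \left(\frac{1}{\left(11865 - 1050\right) + \frac{-31 - 33}{2 \left(-33\right)}} - 80\right) - 33657 = \left(\frac{1}{\left(11865 - 1050\right) + \frac{1}{2} \left(- \frac{1}{33}\right) \left(-64\right)} - 80\right) - 33657 = \left(\frac{1}{10815 + \frac{32}{33}} - 80\right) - 33657 = \left(\frac{1}{\frac{356927}{33}} - 80\right) - 33657 = \left(\frac{33}{356927} - 80\right) - 33657 = - \frac{28554127}{356927} - 33657 = - \frac{12041646166}{356927}$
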